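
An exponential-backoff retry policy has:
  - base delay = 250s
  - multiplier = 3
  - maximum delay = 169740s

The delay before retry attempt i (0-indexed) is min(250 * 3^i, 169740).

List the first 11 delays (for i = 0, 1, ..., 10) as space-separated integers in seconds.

Computing each delay:
  i=0: min(250*3^0, 169740) = 250
  i=1: min(250*3^1, 169740) = 750
  i=2: min(250*3^2, 169740) = 2250
  i=3: min(250*3^3, 169740) = 6750
  i=4: min(250*3^4, 169740) = 20250
  i=5: min(250*3^5, 169740) = 60750
  i=6: min(250*3^6, 169740) = 169740
  i=7: min(250*3^7, 169740) = 169740
  i=8: min(250*3^8, 169740) = 169740
  i=9: min(250*3^9, 169740) = 169740
  i=10: min(250*3^10, 169740) = 169740

Answer: 250 750 2250 6750 20250 60750 169740 169740 169740 169740 169740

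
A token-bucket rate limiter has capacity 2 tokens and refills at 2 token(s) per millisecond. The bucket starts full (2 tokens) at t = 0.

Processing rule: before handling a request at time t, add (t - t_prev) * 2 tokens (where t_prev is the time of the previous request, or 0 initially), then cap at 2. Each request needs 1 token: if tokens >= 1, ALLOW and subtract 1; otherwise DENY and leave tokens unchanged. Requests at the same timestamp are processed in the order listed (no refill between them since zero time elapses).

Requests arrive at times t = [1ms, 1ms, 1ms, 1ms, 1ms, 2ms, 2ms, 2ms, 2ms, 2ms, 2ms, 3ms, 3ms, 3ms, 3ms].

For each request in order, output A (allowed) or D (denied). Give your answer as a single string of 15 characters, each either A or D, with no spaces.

Simulating step by step:
  req#1 t=1ms: ALLOW
  req#2 t=1ms: ALLOW
  req#3 t=1ms: DENY
  req#4 t=1ms: DENY
  req#5 t=1ms: DENY
  req#6 t=2ms: ALLOW
  req#7 t=2ms: ALLOW
  req#8 t=2ms: DENY
  req#9 t=2ms: DENY
  req#10 t=2ms: DENY
  req#11 t=2ms: DENY
  req#12 t=3ms: ALLOW
  req#13 t=3ms: ALLOW
  req#14 t=3ms: DENY
  req#15 t=3ms: DENY

Answer: AADDDAADDDDAADD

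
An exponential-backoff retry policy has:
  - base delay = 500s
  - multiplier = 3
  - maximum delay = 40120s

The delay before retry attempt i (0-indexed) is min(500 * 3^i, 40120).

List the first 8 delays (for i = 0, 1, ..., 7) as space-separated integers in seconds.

Computing each delay:
  i=0: min(500*3^0, 40120) = 500
  i=1: min(500*3^1, 40120) = 1500
  i=2: min(500*3^2, 40120) = 4500
  i=3: min(500*3^3, 40120) = 13500
  i=4: min(500*3^4, 40120) = 40120
  i=5: min(500*3^5, 40120) = 40120
  i=6: min(500*3^6, 40120) = 40120
  i=7: min(500*3^7, 40120) = 40120

Answer: 500 1500 4500 13500 40120 40120 40120 40120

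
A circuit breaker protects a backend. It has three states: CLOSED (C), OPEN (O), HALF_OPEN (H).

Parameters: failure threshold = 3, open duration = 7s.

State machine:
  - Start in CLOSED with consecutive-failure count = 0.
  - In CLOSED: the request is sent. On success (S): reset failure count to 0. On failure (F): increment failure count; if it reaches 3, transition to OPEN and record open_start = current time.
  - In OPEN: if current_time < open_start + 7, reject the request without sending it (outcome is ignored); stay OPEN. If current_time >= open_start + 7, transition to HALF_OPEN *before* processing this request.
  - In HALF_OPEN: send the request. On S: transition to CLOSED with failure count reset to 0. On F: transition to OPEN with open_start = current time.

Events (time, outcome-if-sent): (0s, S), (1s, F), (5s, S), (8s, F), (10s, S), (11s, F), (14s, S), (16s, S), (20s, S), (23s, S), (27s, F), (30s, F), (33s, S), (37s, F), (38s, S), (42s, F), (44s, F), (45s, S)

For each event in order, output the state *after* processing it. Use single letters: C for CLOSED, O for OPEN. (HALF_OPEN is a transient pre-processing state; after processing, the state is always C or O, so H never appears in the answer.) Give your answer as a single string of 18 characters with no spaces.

State after each event:
  event#1 t=0s outcome=S: state=CLOSED
  event#2 t=1s outcome=F: state=CLOSED
  event#3 t=5s outcome=S: state=CLOSED
  event#4 t=8s outcome=F: state=CLOSED
  event#5 t=10s outcome=S: state=CLOSED
  event#6 t=11s outcome=F: state=CLOSED
  event#7 t=14s outcome=S: state=CLOSED
  event#8 t=16s outcome=S: state=CLOSED
  event#9 t=20s outcome=S: state=CLOSED
  event#10 t=23s outcome=S: state=CLOSED
  event#11 t=27s outcome=F: state=CLOSED
  event#12 t=30s outcome=F: state=CLOSED
  event#13 t=33s outcome=S: state=CLOSED
  event#14 t=37s outcome=F: state=CLOSED
  event#15 t=38s outcome=S: state=CLOSED
  event#16 t=42s outcome=F: state=CLOSED
  event#17 t=44s outcome=F: state=CLOSED
  event#18 t=45s outcome=S: state=CLOSED

Answer: CCCCCCCCCCCCCCCCCC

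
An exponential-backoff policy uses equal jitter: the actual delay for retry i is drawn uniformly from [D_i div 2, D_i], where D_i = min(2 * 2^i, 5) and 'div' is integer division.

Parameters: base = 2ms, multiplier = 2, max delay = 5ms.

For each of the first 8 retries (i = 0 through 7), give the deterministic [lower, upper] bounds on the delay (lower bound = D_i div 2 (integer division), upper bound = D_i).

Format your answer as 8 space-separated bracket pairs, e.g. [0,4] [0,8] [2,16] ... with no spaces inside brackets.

Computing bounds per retry:
  i=0: D_i=min(2*2^0,5)=2, bounds=[1,2]
  i=1: D_i=min(2*2^1,5)=4, bounds=[2,4]
  i=2: D_i=min(2*2^2,5)=5, bounds=[2,5]
  i=3: D_i=min(2*2^3,5)=5, bounds=[2,5]
  i=4: D_i=min(2*2^4,5)=5, bounds=[2,5]
  i=5: D_i=min(2*2^5,5)=5, bounds=[2,5]
  i=6: D_i=min(2*2^6,5)=5, bounds=[2,5]
  i=7: D_i=min(2*2^7,5)=5, bounds=[2,5]

Answer: [1,2] [2,4] [2,5] [2,5] [2,5] [2,5] [2,5] [2,5]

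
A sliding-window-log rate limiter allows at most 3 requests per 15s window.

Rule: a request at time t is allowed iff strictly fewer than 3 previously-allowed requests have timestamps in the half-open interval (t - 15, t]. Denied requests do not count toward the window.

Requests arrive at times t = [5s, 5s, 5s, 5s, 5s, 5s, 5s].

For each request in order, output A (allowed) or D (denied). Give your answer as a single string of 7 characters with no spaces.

Answer: AAADDDD

Derivation:
Tracking allowed requests in the window:
  req#1 t=5s: ALLOW
  req#2 t=5s: ALLOW
  req#3 t=5s: ALLOW
  req#4 t=5s: DENY
  req#5 t=5s: DENY
  req#6 t=5s: DENY
  req#7 t=5s: DENY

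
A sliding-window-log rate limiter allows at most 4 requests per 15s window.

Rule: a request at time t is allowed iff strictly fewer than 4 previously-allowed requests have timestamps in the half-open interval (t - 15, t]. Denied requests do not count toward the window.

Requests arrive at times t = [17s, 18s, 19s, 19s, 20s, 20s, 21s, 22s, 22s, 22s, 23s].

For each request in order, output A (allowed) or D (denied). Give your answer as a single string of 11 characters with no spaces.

Tracking allowed requests in the window:
  req#1 t=17s: ALLOW
  req#2 t=18s: ALLOW
  req#3 t=19s: ALLOW
  req#4 t=19s: ALLOW
  req#5 t=20s: DENY
  req#6 t=20s: DENY
  req#7 t=21s: DENY
  req#8 t=22s: DENY
  req#9 t=22s: DENY
  req#10 t=22s: DENY
  req#11 t=23s: DENY

Answer: AAAADDDDDDD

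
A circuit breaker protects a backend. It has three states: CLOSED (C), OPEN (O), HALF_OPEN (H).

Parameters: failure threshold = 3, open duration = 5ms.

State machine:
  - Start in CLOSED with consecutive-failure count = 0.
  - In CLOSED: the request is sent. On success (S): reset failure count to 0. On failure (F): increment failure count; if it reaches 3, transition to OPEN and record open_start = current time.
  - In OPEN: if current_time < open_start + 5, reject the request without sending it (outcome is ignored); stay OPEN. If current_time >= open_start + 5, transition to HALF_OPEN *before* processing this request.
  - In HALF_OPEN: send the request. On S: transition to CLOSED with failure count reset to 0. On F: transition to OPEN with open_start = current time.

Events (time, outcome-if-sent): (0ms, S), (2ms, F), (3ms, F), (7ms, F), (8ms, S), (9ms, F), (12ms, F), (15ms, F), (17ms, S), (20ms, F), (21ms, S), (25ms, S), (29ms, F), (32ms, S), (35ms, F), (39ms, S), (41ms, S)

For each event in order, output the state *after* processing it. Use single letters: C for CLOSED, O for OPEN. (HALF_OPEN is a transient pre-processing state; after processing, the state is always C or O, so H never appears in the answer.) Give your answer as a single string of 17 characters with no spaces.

Answer: CCCOOOOOCCCCCCCCC

Derivation:
State after each event:
  event#1 t=0ms outcome=S: state=CLOSED
  event#2 t=2ms outcome=F: state=CLOSED
  event#3 t=3ms outcome=F: state=CLOSED
  event#4 t=7ms outcome=F: state=OPEN
  event#5 t=8ms outcome=S: state=OPEN
  event#6 t=9ms outcome=F: state=OPEN
  event#7 t=12ms outcome=F: state=OPEN
  event#8 t=15ms outcome=F: state=OPEN
  event#9 t=17ms outcome=S: state=CLOSED
  event#10 t=20ms outcome=F: state=CLOSED
  event#11 t=21ms outcome=S: state=CLOSED
  event#12 t=25ms outcome=S: state=CLOSED
  event#13 t=29ms outcome=F: state=CLOSED
  event#14 t=32ms outcome=S: state=CLOSED
  event#15 t=35ms outcome=F: state=CLOSED
  event#16 t=39ms outcome=S: state=CLOSED
  event#17 t=41ms outcome=S: state=CLOSED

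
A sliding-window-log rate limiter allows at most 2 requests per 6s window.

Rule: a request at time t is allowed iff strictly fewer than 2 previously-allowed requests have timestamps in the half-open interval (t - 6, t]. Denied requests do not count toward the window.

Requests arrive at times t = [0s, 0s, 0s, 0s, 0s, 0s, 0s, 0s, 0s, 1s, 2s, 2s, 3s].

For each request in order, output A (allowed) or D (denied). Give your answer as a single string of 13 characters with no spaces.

Tracking allowed requests in the window:
  req#1 t=0s: ALLOW
  req#2 t=0s: ALLOW
  req#3 t=0s: DENY
  req#4 t=0s: DENY
  req#5 t=0s: DENY
  req#6 t=0s: DENY
  req#7 t=0s: DENY
  req#8 t=0s: DENY
  req#9 t=0s: DENY
  req#10 t=1s: DENY
  req#11 t=2s: DENY
  req#12 t=2s: DENY
  req#13 t=3s: DENY

Answer: AADDDDDDDDDDD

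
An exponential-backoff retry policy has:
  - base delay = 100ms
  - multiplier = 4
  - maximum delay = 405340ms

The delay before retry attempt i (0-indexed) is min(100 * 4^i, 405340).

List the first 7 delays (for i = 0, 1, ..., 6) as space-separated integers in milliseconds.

Answer: 100 400 1600 6400 25600 102400 405340

Derivation:
Computing each delay:
  i=0: min(100*4^0, 405340) = 100
  i=1: min(100*4^1, 405340) = 400
  i=2: min(100*4^2, 405340) = 1600
  i=3: min(100*4^3, 405340) = 6400
  i=4: min(100*4^4, 405340) = 25600
  i=5: min(100*4^5, 405340) = 102400
  i=6: min(100*4^6, 405340) = 405340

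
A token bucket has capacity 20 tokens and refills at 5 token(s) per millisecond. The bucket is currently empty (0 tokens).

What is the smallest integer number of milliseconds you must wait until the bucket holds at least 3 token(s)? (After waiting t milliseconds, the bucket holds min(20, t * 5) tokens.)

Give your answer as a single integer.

Need t * 5 >= 3, so t >= 3/5.
Smallest integer t = ceil(3/5) = 1.

Answer: 1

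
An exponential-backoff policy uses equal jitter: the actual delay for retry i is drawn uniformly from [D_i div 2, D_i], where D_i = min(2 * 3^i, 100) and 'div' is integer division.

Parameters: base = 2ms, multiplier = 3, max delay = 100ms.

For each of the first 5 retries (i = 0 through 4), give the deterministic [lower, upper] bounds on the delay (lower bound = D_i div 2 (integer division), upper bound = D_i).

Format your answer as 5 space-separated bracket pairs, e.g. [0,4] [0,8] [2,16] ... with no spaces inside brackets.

Answer: [1,2] [3,6] [9,18] [27,54] [50,100]

Derivation:
Computing bounds per retry:
  i=0: D_i=min(2*3^0,100)=2, bounds=[1,2]
  i=1: D_i=min(2*3^1,100)=6, bounds=[3,6]
  i=2: D_i=min(2*3^2,100)=18, bounds=[9,18]
  i=3: D_i=min(2*3^3,100)=54, bounds=[27,54]
  i=4: D_i=min(2*3^4,100)=100, bounds=[50,100]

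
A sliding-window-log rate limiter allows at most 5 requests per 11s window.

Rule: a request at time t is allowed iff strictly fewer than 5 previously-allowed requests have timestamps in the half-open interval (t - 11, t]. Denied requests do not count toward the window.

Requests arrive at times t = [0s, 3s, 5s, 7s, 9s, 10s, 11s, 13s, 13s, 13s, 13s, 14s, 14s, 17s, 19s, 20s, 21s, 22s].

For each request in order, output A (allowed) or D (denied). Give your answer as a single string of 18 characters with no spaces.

Answer: AAAAADADDDDADAAADA

Derivation:
Tracking allowed requests in the window:
  req#1 t=0s: ALLOW
  req#2 t=3s: ALLOW
  req#3 t=5s: ALLOW
  req#4 t=7s: ALLOW
  req#5 t=9s: ALLOW
  req#6 t=10s: DENY
  req#7 t=11s: ALLOW
  req#8 t=13s: DENY
  req#9 t=13s: DENY
  req#10 t=13s: DENY
  req#11 t=13s: DENY
  req#12 t=14s: ALLOW
  req#13 t=14s: DENY
  req#14 t=17s: ALLOW
  req#15 t=19s: ALLOW
  req#16 t=20s: ALLOW
  req#17 t=21s: DENY
  req#18 t=22s: ALLOW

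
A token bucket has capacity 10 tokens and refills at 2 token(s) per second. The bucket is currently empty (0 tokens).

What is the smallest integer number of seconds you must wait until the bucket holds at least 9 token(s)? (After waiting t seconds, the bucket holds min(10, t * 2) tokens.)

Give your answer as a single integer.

Need t * 2 >= 9, so t >= 9/2.
Smallest integer t = ceil(9/2) = 5.

Answer: 5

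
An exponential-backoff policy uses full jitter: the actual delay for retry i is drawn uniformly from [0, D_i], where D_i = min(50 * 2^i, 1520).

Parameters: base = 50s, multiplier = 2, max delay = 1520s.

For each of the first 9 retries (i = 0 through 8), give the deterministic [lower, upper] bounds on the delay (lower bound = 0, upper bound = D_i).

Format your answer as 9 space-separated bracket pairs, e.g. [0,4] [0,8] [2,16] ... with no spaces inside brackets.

Answer: [0,50] [0,100] [0,200] [0,400] [0,800] [0,1520] [0,1520] [0,1520] [0,1520]

Derivation:
Computing bounds per retry:
  i=0: D_i=min(50*2^0,1520)=50, bounds=[0,50]
  i=1: D_i=min(50*2^1,1520)=100, bounds=[0,100]
  i=2: D_i=min(50*2^2,1520)=200, bounds=[0,200]
  i=3: D_i=min(50*2^3,1520)=400, bounds=[0,400]
  i=4: D_i=min(50*2^4,1520)=800, bounds=[0,800]
  i=5: D_i=min(50*2^5,1520)=1520, bounds=[0,1520]
  i=6: D_i=min(50*2^6,1520)=1520, bounds=[0,1520]
  i=7: D_i=min(50*2^7,1520)=1520, bounds=[0,1520]
  i=8: D_i=min(50*2^8,1520)=1520, bounds=[0,1520]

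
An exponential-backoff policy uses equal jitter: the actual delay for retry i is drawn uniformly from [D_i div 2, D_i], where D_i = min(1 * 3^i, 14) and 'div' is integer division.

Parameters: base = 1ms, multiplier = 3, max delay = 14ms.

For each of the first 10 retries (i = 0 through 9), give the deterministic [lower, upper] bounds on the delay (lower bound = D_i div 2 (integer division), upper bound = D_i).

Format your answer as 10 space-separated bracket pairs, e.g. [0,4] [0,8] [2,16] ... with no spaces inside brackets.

Answer: [0,1] [1,3] [4,9] [7,14] [7,14] [7,14] [7,14] [7,14] [7,14] [7,14]

Derivation:
Computing bounds per retry:
  i=0: D_i=min(1*3^0,14)=1, bounds=[0,1]
  i=1: D_i=min(1*3^1,14)=3, bounds=[1,3]
  i=2: D_i=min(1*3^2,14)=9, bounds=[4,9]
  i=3: D_i=min(1*3^3,14)=14, bounds=[7,14]
  i=4: D_i=min(1*3^4,14)=14, bounds=[7,14]
  i=5: D_i=min(1*3^5,14)=14, bounds=[7,14]
  i=6: D_i=min(1*3^6,14)=14, bounds=[7,14]
  i=7: D_i=min(1*3^7,14)=14, bounds=[7,14]
  i=8: D_i=min(1*3^8,14)=14, bounds=[7,14]
  i=9: D_i=min(1*3^9,14)=14, bounds=[7,14]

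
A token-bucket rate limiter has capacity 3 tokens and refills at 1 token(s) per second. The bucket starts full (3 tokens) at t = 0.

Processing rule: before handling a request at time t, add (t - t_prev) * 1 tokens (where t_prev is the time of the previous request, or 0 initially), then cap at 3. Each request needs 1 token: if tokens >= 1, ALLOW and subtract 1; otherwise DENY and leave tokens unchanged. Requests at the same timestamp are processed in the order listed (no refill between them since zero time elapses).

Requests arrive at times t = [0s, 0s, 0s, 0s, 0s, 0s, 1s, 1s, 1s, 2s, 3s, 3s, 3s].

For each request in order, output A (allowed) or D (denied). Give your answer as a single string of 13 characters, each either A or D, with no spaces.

Simulating step by step:
  req#1 t=0s: ALLOW
  req#2 t=0s: ALLOW
  req#3 t=0s: ALLOW
  req#4 t=0s: DENY
  req#5 t=0s: DENY
  req#6 t=0s: DENY
  req#7 t=1s: ALLOW
  req#8 t=1s: DENY
  req#9 t=1s: DENY
  req#10 t=2s: ALLOW
  req#11 t=3s: ALLOW
  req#12 t=3s: DENY
  req#13 t=3s: DENY

Answer: AAADDDADDAADD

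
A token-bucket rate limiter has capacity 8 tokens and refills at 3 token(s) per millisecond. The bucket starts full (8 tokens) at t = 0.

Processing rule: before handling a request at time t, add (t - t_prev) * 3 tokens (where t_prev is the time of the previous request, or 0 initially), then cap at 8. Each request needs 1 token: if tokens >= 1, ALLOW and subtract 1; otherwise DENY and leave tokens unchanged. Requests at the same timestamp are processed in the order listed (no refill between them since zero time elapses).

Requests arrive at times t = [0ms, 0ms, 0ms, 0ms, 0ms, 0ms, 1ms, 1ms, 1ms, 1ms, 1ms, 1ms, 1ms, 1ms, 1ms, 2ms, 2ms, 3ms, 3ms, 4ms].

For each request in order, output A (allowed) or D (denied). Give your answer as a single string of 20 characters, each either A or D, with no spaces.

Simulating step by step:
  req#1 t=0ms: ALLOW
  req#2 t=0ms: ALLOW
  req#3 t=0ms: ALLOW
  req#4 t=0ms: ALLOW
  req#5 t=0ms: ALLOW
  req#6 t=0ms: ALLOW
  req#7 t=1ms: ALLOW
  req#8 t=1ms: ALLOW
  req#9 t=1ms: ALLOW
  req#10 t=1ms: ALLOW
  req#11 t=1ms: ALLOW
  req#12 t=1ms: DENY
  req#13 t=1ms: DENY
  req#14 t=1ms: DENY
  req#15 t=1ms: DENY
  req#16 t=2ms: ALLOW
  req#17 t=2ms: ALLOW
  req#18 t=3ms: ALLOW
  req#19 t=3ms: ALLOW
  req#20 t=4ms: ALLOW

Answer: AAAAAAAAAAADDDDAAAAA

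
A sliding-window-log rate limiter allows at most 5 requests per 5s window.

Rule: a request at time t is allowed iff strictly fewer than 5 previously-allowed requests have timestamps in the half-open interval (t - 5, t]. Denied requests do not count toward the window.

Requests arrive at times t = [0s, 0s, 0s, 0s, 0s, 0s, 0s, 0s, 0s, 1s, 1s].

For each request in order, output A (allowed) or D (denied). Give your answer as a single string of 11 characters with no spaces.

Answer: AAAAADDDDDD

Derivation:
Tracking allowed requests in the window:
  req#1 t=0s: ALLOW
  req#2 t=0s: ALLOW
  req#3 t=0s: ALLOW
  req#4 t=0s: ALLOW
  req#5 t=0s: ALLOW
  req#6 t=0s: DENY
  req#7 t=0s: DENY
  req#8 t=0s: DENY
  req#9 t=0s: DENY
  req#10 t=1s: DENY
  req#11 t=1s: DENY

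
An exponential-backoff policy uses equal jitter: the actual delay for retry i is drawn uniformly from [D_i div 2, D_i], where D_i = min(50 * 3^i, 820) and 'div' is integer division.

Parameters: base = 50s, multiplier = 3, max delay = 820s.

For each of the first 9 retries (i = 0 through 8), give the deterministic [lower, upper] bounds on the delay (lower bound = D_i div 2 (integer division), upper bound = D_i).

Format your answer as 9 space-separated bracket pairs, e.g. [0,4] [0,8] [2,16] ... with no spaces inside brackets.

Answer: [25,50] [75,150] [225,450] [410,820] [410,820] [410,820] [410,820] [410,820] [410,820]

Derivation:
Computing bounds per retry:
  i=0: D_i=min(50*3^0,820)=50, bounds=[25,50]
  i=1: D_i=min(50*3^1,820)=150, bounds=[75,150]
  i=2: D_i=min(50*3^2,820)=450, bounds=[225,450]
  i=3: D_i=min(50*3^3,820)=820, bounds=[410,820]
  i=4: D_i=min(50*3^4,820)=820, bounds=[410,820]
  i=5: D_i=min(50*3^5,820)=820, bounds=[410,820]
  i=6: D_i=min(50*3^6,820)=820, bounds=[410,820]
  i=7: D_i=min(50*3^7,820)=820, bounds=[410,820]
  i=8: D_i=min(50*3^8,820)=820, bounds=[410,820]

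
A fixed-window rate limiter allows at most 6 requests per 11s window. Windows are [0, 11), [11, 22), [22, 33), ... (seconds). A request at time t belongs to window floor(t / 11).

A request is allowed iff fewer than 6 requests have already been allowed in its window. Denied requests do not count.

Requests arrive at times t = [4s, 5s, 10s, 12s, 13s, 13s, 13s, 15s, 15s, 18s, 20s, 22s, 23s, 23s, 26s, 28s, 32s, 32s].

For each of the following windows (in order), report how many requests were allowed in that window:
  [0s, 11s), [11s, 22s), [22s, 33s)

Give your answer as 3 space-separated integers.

Processing requests:
  req#1 t=4s (window 0): ALLOW
  req#2 t=5s (window 0): ALLOW
  req#3 t=10s (window 0): ALLOW
  req#4 t=12s (window 1): ALLOW
  req#5 t=13s (window 1): ALLOW
  req#6 t=13s (window 1): ALLOW
  req#7 t=13s (window 1): ALLOW
  req#8 t=15s (window 1): ALLOW
  req#9 t=15s (window 1): ALLOW
  req#10 t=18s (window 1): DENY
  req#11 t=20s (window 1): DENY
  req#12 t=22s (window 2): ALLOW
  req#13 t=23s (window 2): ALLOW
  req#14 t=23s (window 2): ALLOW
  req#15 t=26s (window 2): ALLOW
  req#16 t=28s (window 2): ALLOW
  req#17 t=32s (window 2): ALLOW
  req#18 t=32s (window 2): DENY

Allowed counts by window: 3 6 6

Answer: 3 6 6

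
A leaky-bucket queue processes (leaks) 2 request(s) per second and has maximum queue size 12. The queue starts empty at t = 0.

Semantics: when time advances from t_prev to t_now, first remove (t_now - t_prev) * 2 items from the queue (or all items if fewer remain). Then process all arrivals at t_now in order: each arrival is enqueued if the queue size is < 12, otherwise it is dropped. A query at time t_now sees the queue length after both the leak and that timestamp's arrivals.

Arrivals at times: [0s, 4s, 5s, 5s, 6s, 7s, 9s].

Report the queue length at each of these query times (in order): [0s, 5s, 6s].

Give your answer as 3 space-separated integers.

Answer: 1 2 1

Derivation:
Queue lengths at query times:
  query t=0s: backlog = 1
  query t=5s: backlog = 2
  query t=6s: backlog = 1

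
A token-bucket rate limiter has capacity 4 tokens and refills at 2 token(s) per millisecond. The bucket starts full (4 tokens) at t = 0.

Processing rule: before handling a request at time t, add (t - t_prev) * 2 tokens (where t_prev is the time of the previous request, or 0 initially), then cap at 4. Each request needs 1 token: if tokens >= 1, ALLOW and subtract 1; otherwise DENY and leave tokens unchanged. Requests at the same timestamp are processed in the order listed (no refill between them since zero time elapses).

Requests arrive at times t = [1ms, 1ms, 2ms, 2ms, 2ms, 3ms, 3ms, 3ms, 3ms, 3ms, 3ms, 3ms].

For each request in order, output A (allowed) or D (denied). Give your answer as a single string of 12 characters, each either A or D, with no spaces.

Simulating step by step:
  req#1 t=1ms: ALLOW
  req#2 t=1ms: ALLOW
  req#3 t=2ms: ALLOW
  req#4 t=2ms: ALLOW
  req#5 t=2ms: ALLOW
  req#6 t=3ms: ALLOW
  req#7 t=3ms: ALLOW
  req#8 t=3ms: ALLOW
  req#9 t=3ms: DENY
  req#10 t=3ms: DENY
  req#11 t=3ms: DENY
  req#12 t=3ms: DENY

Answer: AAAAAAAADDDD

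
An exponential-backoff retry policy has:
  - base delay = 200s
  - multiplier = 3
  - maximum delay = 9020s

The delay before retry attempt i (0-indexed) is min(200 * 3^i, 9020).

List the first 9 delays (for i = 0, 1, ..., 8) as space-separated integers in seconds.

Computing each delay:
  i=0: min(200*3^0, 9020) = 200
  i=1: min(200*3^1, 9020) = 600
  i=2: min(200*3^2, 9020) = 1800
  i=3: min(200*3^3, 9020) = 5400
  i=4: min(200*3^4, 9020) = 9020
  i=5: min(200*3^5, 9020) = 9020
  i=6: min(200*3^6, 9020) = 9020
  i=7: min(200*3^7, 9020) = 9020
  i=8: min(200*3^8, 9020) = 9020

Answer: 200 600 1800 5400 9020 9020 9020 9020 9020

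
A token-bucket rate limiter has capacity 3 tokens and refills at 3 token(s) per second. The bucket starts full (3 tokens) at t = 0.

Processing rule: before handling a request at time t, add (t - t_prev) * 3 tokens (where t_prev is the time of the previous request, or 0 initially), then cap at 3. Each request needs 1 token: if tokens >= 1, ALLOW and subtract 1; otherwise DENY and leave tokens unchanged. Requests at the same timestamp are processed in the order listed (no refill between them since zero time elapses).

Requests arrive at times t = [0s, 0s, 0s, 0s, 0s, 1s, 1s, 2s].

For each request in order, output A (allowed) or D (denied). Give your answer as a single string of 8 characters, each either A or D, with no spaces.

Simulating step by step:
  req#1 t=0s: ALLOW
  req#2 t=0s: ALLOW
  req#3 t=0s: ALLOW
  req#4 t=0s: DENY
  req#5 t=0s: DENY
  req#6 t=1s: ALLOW
  req#7 t=1s: ALLOW
  req#8 t=2s: ALLOW

Answer: AAADDAAA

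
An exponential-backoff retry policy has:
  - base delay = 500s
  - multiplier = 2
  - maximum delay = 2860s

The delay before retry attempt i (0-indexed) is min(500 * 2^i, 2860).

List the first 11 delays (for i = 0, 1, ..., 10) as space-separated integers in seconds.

Computing each delay:
  i=0: min(500*2^0, 2860) = 500
  i=1: min(500*2^1, 2860) = 1000
  i=2: min(500*2^2, 2860) = 2000
  i=3: min(500*2^3, 2860) = 2860
  i=4: min(500*2^4, 2860) = 2860
  i=5: min(500*2^5, 2860) = 2860
  i=6: min(500*2^6, 2860) = 2860
  i=7: min(500*2^7, 2860) = 2860
  i=8: min(500*2^8, 2860) = 2860
  i=9: min(500*2^9, 2860) = 2860
  i=10: min(500*2^10, 2860) = 2860

Answer: 500 1000 2000 2860 2860 2860 2860 2860 2860 2860 2860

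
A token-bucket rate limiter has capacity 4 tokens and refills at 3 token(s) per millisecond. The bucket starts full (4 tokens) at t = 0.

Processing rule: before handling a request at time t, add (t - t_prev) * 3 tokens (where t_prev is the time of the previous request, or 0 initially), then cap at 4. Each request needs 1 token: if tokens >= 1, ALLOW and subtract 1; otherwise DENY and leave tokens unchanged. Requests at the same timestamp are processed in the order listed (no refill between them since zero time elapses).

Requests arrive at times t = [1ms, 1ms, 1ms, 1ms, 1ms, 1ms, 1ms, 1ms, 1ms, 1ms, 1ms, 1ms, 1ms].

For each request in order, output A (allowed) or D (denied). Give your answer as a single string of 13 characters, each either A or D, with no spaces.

Answer: AAAADDDDDDDDD

Derivation:
Simulating step by step:
  req#1 t=1ms: ALLOW
  req#2 t=1ms: ALLOW
  req#3 t=1ms: ALLOW
  req#4 t=1ms: ALLOW
  req#5 t=1ms: DENY
  req#6 t=1ms: DENY
  req#7 t=1ms: DENY
  req#8 t=1ms: DENY
  req#9 t=1ms: DENY
  req#10 t=1ms: DENY
  req#11 t=1ms: DENY
  req#12 t=1ms: DENY
  req#13 t=1ms: DENY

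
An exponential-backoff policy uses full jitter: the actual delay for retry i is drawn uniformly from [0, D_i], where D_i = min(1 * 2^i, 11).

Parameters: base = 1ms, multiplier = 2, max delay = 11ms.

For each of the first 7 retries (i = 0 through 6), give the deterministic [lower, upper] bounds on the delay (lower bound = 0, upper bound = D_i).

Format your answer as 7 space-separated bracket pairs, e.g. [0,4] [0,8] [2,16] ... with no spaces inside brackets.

Computing bounds per retry:
  i=0: D_i=min(1*2^0,11)=1, bounds=[0,1]
  i=1: D_i=min(1*2^1,11)=2, bounds=[0,2]
  i=2: D_i=min(1*2^2,11)=4, bounds=[0,4]
  i=3: D_i=min(1*2^3,11)=8, bounds=[0,8]
  i=4: D_i=min(1*2^4,11)=11, bounds=[0,11]
  i=5: D_i=min(1*2^5,11)=11, bounds=[0,11]
  i=6: D_i=min(1*2^6,11)=11, bounds=[0,11]

Answer: [0,1] [0,2] [0,4] [0,8] [0,11] [0,11] [0,11]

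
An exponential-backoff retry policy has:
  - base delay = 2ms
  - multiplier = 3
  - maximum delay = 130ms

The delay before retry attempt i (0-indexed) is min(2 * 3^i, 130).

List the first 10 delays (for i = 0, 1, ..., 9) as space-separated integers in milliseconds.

Answer: 2 6 18 54 130 130 130 130 130 130

Derivation:
Computing each delay:
  i=0: min(2*3^0, 130) = 2
  i=1: min(2*3^1, 130) = 6
  i=2: min(2*3^2, 130) = 18
  i=3: min(2*3^3, 130) = 54
  i=4: min(2*3^4, 130) = 130
  i=5: min(2*3^5, 130) = 130
  i=6: min(2*3^6, 130) = 130
  i=7: min(2*3^7, 130) = 130
  i=8: min(2*3^8, 130) = 130
  i=9: min(2*3^9, 130) = 130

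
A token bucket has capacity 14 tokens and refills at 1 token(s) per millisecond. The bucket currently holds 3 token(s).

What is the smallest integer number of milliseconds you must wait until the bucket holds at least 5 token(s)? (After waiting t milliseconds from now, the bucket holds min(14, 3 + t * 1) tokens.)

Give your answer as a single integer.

Need 3 + t * 1 >= 5, so t >= 2/1.
Smallest integer t = ceil(2/1) = 2.

Answer: 2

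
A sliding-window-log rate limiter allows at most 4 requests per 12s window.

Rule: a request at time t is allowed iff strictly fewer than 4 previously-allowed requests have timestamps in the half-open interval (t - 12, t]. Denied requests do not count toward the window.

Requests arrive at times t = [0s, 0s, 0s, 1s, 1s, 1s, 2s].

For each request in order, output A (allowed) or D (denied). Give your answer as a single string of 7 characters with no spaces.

Answer: AAAADDD

Derivation:
Tracking allowed requests in the window:
  req#1 t=0s: ALLOW
  req#2 t=0s: ALLOW
  req#3 t=0s: ALLOW
  req#4 t=1s: ALLOW
  req#5 t=1s: DENY
  req#6 t=1s: DENY
  req#7 t=2s: DENY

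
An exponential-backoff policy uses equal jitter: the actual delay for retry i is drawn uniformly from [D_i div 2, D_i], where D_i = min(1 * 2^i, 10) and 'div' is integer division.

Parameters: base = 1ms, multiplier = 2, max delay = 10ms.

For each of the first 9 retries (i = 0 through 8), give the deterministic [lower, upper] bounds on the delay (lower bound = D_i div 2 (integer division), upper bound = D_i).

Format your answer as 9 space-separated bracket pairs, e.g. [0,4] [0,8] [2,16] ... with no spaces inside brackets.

Computing bounds per retry:
  i=0: D_i=min(1*2^0,10)=1, bounds=[0,1]
  i=1: D_i=min(1*2^1,10)=2, bounds=[1,2]
  i=2: D_i=min(1*2^2,10)=4, bounds=[2,4]
  i=3: D_i=min(1*2^3,10)=8, bounds=[4,8]
  i=4: D_i=min(1*2^4,10)=10, bounds=[5,10]
  i=5: D_i=min(1*2^5,10)=10, bounds=[5,10]
  i=6: D_i=min(1*2^6,10)=10, bounds=[5,10]
  i=7: D_i=min(1*2^7,10)=10, bounds=[5,10]
  i=8: D_i=min(1*2^8,10)=10, bounds=[5,10]

Answer: [0,1] [1,2] [2,4] [4,8] [5,10] [5,10] [5,10] [5,10] [5,10]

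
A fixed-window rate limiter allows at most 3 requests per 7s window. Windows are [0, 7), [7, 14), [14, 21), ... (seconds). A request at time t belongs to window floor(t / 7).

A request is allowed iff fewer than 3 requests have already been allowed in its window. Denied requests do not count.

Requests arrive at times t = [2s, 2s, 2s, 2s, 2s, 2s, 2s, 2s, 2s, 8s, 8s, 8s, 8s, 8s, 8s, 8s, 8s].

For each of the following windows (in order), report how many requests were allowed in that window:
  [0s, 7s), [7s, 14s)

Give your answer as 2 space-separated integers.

Answer: 3 3

Derivation:
Processing requests:
  req#1 t=2s (window 0): ALLOW
  req#2 t=2s (window 0): ALLOW
  req#3 t=2s (window 0): ALLOW
  req#4 t=2s (window 0): DENY
  req#5 t=2s (window 0): DENY
  req#6 t=2s (window 0): DENY
  req#7 t=2s (window 0): DENY
  req#8 t=2s (window 0): DENY
  req#9 t=2s (window 0): DENY
  req#10 t=8s (window 1): ALLOW
  req#11 t=8s (window 1): ALLOW
  req#12 t=8s (window 1): ALLOW
  req#13 t=8s (window 1): DENY
  req#14 t=8s (window 1): DENY
  req#15 t=8s (window 1): DENY
  req#16 t=8s (window 1): DENY
  req#17 t=8s (window 1): DENY

Allowed counts by window: 3 3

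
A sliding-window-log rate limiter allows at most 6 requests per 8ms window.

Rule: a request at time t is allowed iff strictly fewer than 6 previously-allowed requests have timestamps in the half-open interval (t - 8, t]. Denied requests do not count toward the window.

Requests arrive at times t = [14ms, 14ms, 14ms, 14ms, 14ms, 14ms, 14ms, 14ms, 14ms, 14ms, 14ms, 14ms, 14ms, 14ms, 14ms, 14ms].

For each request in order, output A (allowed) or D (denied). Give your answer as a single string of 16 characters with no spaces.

Tracking allowed requests in the window:
  req#1 t=14ms: ALLOW
  req#2 t=14ms: ALLOW
  req#3 t=14ms: ALLOW
  req#4 t=14ms: ALLOW
  req#5 t=14ms: ALLOW
  req#6 t=14ms: ALLOW
  req#7 t=14ms: DENY
  req#8 t=14ms: DENY
  req#9 t=14ms: DENY
  req#10 t=14ms: DENY
  req#11 t=14ms: DENY
  req#12 t=14ms: DENY
  req#13 t=14ms: DENY
  req#14 t=14ms: DENY
  req#15 t=14ms: DENY
  req#16 t=14ms: DENY

Answer: AAAAAADDDDDDDDDD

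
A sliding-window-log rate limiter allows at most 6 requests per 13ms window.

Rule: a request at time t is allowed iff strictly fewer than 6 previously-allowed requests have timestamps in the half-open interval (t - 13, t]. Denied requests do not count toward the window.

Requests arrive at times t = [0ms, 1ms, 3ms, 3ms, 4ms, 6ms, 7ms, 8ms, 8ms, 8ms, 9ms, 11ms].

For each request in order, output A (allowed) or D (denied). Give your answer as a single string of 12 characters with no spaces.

Answer: AAAAAADDDDDD

Derivation:
Tracking allowed requests in the window:
  req#1 t=0ms: ALLOW
  req#2 t=1ms: ALLOW
  req#3 t=3ms: ALLOW
  req#4 t=3ms: ALLOW
  req#5 t=4ms: ALLOW
  req#6 t=6ms: ALLOW
  req#7 t=7ms: DENY
  req#8 t=8ms: DENY
  req#9 t=8ms: DENY
  req#10 t=8ms: DENY
  req#11 t=9ms: DENY
  req#12 t=11ms: DENY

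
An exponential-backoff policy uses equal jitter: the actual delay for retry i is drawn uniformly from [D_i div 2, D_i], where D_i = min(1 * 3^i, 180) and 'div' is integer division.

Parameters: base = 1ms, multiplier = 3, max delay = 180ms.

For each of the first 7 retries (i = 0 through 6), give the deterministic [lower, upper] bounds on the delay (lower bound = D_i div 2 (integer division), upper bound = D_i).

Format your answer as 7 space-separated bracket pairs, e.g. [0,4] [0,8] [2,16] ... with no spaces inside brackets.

Computing bounds per retry:
  i=0: D_i=min(1*3^0,180)=1, bounds=[0,1]
  i=1: D_i=min(1*3^1,180)=3, bounds=[1,3]
  i=2: D_i=min(1*3^2,180)=9, bounds=[4,9]
  i=3: D_i=min(1*3^3,180)=27, bounds=[13,27]
  i=4: D_i=min(1*3^4,180)=81, bounds=[40,81]
  i=5: D_i=min(1*3^5,180)=180, bounds=[90,180]
  i=6: D_i=min(1*3^6,180)=180, bounds=[90,180]

Answer: [0,1] [1,3] [4,9] [13,27] [40,81] [90,180] [90,180]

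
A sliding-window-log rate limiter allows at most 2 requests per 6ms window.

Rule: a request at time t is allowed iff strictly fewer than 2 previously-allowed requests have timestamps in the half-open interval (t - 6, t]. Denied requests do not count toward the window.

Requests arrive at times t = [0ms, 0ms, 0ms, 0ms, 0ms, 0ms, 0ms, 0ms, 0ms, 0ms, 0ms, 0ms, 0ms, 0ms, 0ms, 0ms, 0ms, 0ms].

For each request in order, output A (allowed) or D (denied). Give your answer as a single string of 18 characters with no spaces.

Answer: AADDDDDDDDDDDDDDDD

Derivation:
Tracking allowed requests in the window:
  req#1 t=0ms: ALLOW
  req#2 t=0ms: ALLOW
  req#3 t=0ms: DENY
  req#4 t=0ms: DENY
  req#5 t=0ms: DENY
  req#6 t=0ms: DENY
  req#7 t=0ms: DENY
  req#8 t=0ms: DENY
  req#9 t=0ms: DENY
  req#10 t=0ms: DENY
  req#11 t=0ms: DENY
  req#12 t=0ms: DENY
  req#13 t=0ms: DENY
  req#14 t=0ms: DENY
  req#15 t=0ms: DENY
  req#16 t=0ms: DENY
  req#17 t=0ms: DENY
  req#18 t=0ms: DENY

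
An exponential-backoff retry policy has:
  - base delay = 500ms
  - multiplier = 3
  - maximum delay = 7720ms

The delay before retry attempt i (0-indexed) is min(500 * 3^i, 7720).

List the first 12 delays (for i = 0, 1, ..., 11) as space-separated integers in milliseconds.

Answer: 500 1500 4500 7720 7720 7720 7720 7720 7720 7720 7720 7720

Derivation:
Computing each delay:
  i=0: min(500*3^0, 7720) = 500
  i=1: min(500*3^1, 7720) = 1500
  i=2: min(500*3^2, 7720) = 4500
  i=3: min(500*3^3, 7720) = 7720
  i=4: min(500*3^4, 7720) = 7720
  i=5: min(500*3^5, 7720) = 7720
  i=6: min(500*3^6, 7720) = 7720
  i=7: min(500*3^7, 7720) = 7720
  i=8: min(500*3^8, 7720) = 7720
  i=9: min(500*3^9, 7720) = 7720
  i=10: min(500*3^10, 7720) = 7720
  i=11: min(500*3^11, 7720) = 7720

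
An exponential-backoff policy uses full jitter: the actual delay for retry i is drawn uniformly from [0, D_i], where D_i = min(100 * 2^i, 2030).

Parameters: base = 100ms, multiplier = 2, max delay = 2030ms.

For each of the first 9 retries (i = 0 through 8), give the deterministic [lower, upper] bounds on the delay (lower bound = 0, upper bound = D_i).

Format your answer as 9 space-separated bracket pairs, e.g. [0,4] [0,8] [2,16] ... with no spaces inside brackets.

Computing bounds per retry:
  i=0: D_i=min(100*2^0,2030)=100, bounds=[0,100]
  i=1: D_i=min(100*2^1,2030)=200, bounds=[0,200]
  i=2: D_i=min(100*2^2,2030)=400, bounds=[0,400]
  i=3: D_i=min(100*2^3,2030)=800, bounds=[0,800]
  i=4: D_i=min(100*2^4,2030)=1600, bounds=[0,1600]
  i=5: D_i=min(100*2^5,2030)=2030, bounds=[0,2030]
  i=6: D_i=min(100*2^6,2030)=2030, bounds=[0,2030]
  i=7: D_i=min(100*2^7,2030)=2030, bounds=[0,2030]
  i=8: D_i=min(100*2^8,2030)=2030, bounds=[0,2030]

Answer: [0,100] [0,200] [0,400] [0,800] [0,1600] [0,2030] [0,2030] [0,2030] [0,2030]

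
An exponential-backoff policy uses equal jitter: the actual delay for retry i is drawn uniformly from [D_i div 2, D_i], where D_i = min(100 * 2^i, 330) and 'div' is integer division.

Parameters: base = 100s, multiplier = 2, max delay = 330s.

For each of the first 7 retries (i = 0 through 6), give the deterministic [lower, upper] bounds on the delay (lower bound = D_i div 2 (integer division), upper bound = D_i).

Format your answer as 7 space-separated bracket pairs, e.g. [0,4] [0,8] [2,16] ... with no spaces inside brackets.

Computing bounds per retry:
  i=0: D_i=min(100*2^0,330)=100, bounds=[50,100]
  i=1: D_i=min(100*2^1,330)=200, bounds=[100,200]
  i=2: D_i=min(100*2^2,330)=330, bounds=[165,330]
  i=3: D_i=min(100*2^3,330)=330, bounds=[165,330]
  i=4: D_i=min(100*2^4,330)=330, bounds=[165,330]
  i=5: D_i=min(100*2^5,330)=330, bounds=[165,330]
  i=6: D_i=min(100*2^6,330)=330, bounds=[165,330]

Answer: [50,100] [100,200] [165,330] [165,330] [165,330] [165,330] [165,330]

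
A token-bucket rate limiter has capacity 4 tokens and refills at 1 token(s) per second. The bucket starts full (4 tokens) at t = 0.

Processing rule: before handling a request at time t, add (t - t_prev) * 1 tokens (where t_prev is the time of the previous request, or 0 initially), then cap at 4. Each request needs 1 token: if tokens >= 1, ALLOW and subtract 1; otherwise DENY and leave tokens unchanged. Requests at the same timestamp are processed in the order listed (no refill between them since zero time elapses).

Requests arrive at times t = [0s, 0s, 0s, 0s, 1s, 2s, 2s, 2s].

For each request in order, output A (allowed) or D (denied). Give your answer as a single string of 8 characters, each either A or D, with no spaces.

Simulating step by step:
  req#1 t=0s: ALLOW
  req#2 t=0s: ALLOW
  req#3 t=0s: ALLOW
  req#4 t=0s: ALLOW
  req#5 t=1s: ALLOW
  req#6 t=2s: ALLOW
  req#7 t=2s: DENY
  req#8 t=2s: DENY

Answer: AAAAAADD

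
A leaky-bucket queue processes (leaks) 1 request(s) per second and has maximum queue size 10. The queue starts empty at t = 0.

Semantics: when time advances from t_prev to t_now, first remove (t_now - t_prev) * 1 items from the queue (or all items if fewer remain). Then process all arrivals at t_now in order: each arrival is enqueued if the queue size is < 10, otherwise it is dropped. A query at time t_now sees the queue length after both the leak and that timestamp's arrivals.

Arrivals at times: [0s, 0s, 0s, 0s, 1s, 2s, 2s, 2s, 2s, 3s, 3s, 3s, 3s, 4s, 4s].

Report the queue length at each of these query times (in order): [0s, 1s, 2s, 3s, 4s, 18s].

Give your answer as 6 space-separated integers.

Answer: 4 4 7 10 10 0

Derivation:
Queue lengths at query times:
  query t=0s: backlog = 4
  query t=1s: backlog = 4
  query t=2s: backlog = 7
  query t=3s: backlog = 10
  query t=4s: backlog = 10
  query t=18s: backlog = 0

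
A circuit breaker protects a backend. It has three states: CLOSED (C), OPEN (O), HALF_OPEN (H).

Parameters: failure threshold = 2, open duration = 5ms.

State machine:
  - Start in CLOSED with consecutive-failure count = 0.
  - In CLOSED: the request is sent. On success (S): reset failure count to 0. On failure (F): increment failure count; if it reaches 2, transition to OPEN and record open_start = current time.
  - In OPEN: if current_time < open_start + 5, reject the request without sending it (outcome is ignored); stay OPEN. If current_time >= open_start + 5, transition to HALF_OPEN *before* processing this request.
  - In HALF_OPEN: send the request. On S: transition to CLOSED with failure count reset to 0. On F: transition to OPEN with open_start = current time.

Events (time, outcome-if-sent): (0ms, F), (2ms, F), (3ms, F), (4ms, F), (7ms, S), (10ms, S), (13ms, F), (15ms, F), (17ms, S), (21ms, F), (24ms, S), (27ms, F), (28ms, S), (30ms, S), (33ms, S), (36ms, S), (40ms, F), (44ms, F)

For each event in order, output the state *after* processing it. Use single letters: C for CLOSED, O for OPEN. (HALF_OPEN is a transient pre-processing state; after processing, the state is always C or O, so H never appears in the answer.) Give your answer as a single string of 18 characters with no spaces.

State after each event:
  event#1 t=0ms outcome=F: state=CLOSED
  event#2 t=2ms outcome=F: state=OPEN
  event#3 t=3ms outcome=F: state=OPEN
  event#4 t=4ms outcome=F: state=OPEN
  event#5 t=7ms outcome=S: state=CLOSED
  event#6 t=10ms outcome=S: state=CLOSED
  event#7 t=13ms outcome=F: state=CLOSED
  event#8 t=15ms outcome=F: state=OPEN
  event#9 t=17ms outcome=S: state=OPEN
  event#10 t=21ms outcome=F: state=OPEN
  event#11 t=24ms outcome=S: state=OPEN
  event#12 t=27ms outcome=F: state=OPEN
  event#13 t=28ms outcome=S: state=OPEN
  event#14 t=30ms outcome=S: state=OPEN
  event#15 t=33ms outcome=S: state=CLOSED
  event#16 t=36ms outcome=S: state=CLOSED
  event#17 t=40ms outcome=F: state=CLOSED
  event#18 t=44ms outcome=F: state=OPEN

Answer: COOOCCCOOOOOOOCCCO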